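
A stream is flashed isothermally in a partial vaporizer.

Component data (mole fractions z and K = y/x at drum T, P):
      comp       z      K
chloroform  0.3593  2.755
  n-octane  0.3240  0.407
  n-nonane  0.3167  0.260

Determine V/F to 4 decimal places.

Material balance + equilibrium reduce to Σ zᵢ(Kᵢ−1)/(1+V/F(Kᵢ−1)) = 0.
Feasibility: ΣzᵢKᵢ = 1.2041, Σzᵢ/Kᵢ = 2.1446 — both > 1, two phases present.
Iterate (Newton) starting at V/F = 0.47:
  V/F = 0.4700: g = -0.28016, g' = -0.9590 → V/F = 0.1779
  V/F = 0.1779: g = -0.00411, g' = -1.0151 → V/F = 0.1738
Converged at V/F = 0.1738.

V/F = 0.1738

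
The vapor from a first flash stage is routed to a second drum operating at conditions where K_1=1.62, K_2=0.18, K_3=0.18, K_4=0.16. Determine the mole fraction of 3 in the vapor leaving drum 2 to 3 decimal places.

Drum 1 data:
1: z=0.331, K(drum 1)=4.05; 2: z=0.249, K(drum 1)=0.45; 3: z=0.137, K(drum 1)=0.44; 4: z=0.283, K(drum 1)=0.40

Drum 1:
Rachford–Rice: g(ψ₁) = Σ zᵢ(Kᵢ−1)/(1+ψ₁(Kᵢ−1)) = 0.
Check two-phase: ΣzᵢKᵢ = 1.626 > 1 and Σzᵢ/Kᵢ = 1.654 > 1, so g(0) = 0.626 > 0 and g(1) = -0.654 < 0.
Iterate (Newton) starting at ψ₁ = 0.41:
  ψ₁ = 0.410: g = -0.0530, g' = -0.985 → ψ₁ = 0.356
  ψ₁ = 0.356: g = 0.0018, g' = -1.056 → ψ₁ = 0.358
Converged at ψ₁ = 0.358.
Drum-1 compositions:
  1: x = 0.158, y = 0.641
  2: x = 0.310, y = 0.140
  3: x = 0.171, y = 0.075
  4: x = 0.360, y = 0.144
Drum-2 feed = drum-1 vapor: z₂ = (0.6409, 0.1395, 0.0754, 0.1442).
Drum 2:
Iterate (Newton) starting at ψ₂ = 0.6:
  ψ₂ = 0.600: g = -0.3014, g' = -1.104 → ψ₂ = 0.327
  ψ₂ = 0.327: g = -0.0774, g' = -0.634 → ψ₂ = 0.205
  ψ₂ = 0.205: g = -0.0055, g' = -0.551 → ψ₂ = 0.195
Converged at ψ₂ = 0.195.
  1: x = 0.572, y = 0.926
  2: x = 0.166, y = 0.030
  3: x = 0.090, y = 0.016
  4: x = 0.172, y = 0.028

y_3 (drum 2) = 0.016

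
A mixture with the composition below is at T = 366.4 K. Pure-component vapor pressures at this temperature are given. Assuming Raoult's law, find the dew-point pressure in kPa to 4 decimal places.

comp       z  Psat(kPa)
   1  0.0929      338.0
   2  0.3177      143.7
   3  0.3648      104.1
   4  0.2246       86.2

At the dew point ψ → 1, so Σzᵢ/Kᵢ = 1 with Kᵢ = Pᵢˢᵃᵗ/P ⇒ 1/P = Σzᵢ/Pᵢˢᵃᵗ.
1/P = 0.0929/338.0 + 0.3177/143.7 + 0.3648/104.1 + 0.2246/86.2 = 0.0085956 ⇒ P = 116.3386 kPa

Pdew = 116.3386 kPa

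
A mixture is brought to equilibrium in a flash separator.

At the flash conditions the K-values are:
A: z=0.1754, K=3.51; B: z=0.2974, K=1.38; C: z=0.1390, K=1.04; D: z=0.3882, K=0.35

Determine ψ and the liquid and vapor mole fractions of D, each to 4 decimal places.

ψ = 0.3710, x_D = 0.5115, y_D = 0.1790

Rachford–Rice: g(ψ) = Σ zᵢ(Kᵢ−1)/(1+ψ(Kᵢ−1)) = 0.
g(0) = ΣzᵢKᵢ − 1 = 0.3065 and g(1) = 1 − Σzᵢ/Kᵢ = -0.5083, so a root lies in (0, 1).
Newton iteration, ψ⁰ = 0.58:
  ψ = 0.5800: g = -0.12772, g' = -0.6349 → ψ = 0.3788
  ψ = 0.3788: g = -0.00482, g' = -0.6121 → ψ = 0.3710
Converged at ψ = 0.3710.
Compositions from xᵢ = zᵢ/(1+ψ(Kᵢ−1)), yᵢ = Kᵢxᵢ:
  A: x = 0.0908, y = 0.3188
  B: x = 0.2607, y = 0.3597
  C: x = 0.1370, y = 0.1424
  D: x = 0.5115, y = 0.1790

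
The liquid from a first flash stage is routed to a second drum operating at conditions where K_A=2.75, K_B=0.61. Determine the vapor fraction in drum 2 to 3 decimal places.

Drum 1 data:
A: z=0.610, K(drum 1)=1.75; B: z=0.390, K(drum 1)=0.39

Drum 1:
Let ψ₁ = V/F and solve Σ zᵢ(Kᵢ−1)/(1+ψ₁(Kᵢ−1)) = 0.
g(0) = ΣzᵢKᵢ − 1 = 0.220 and g(1) = 1 − Σzᵢ/Kᵢ = -0.349, so a root lies in (0, 1).
Newton–Raphson from ψ₁ = 0.56:
  ψ₁ = 0.560: g = -0.0391, g' = -0.505 → ψ₁ = 0.482
  ψ₁ = 0.482: g = -0.0012, g' = -0.476 → ψ₁ = 0.480
Converged at ψ₁ = 0.480.
Drum-1 compositions:
  A: x = 0.449, y = 0.785
  B: x = 0.551, y = 0.215
Drum-2 feed = drum-1 liquid: z₂ = (0.4485, 0.5515).
Drum 2:
Binary case is linear: z₁(K₁−1)(1+ψ₂(K₂−1)) + z₂(K₂−1)(1+ψ₂(K₁−1)) = 0
⇒ ψ₂ = [z₁(K₁−1)+z₂(K₂−1)] / [−(K₁−1)(K₂−1)] = 0.5699/0.6825 = 0.835
  A: x = 0.182, y = 0.501
  B: x = 0.818, y = 0.499

V/F (drum 2) = 0.835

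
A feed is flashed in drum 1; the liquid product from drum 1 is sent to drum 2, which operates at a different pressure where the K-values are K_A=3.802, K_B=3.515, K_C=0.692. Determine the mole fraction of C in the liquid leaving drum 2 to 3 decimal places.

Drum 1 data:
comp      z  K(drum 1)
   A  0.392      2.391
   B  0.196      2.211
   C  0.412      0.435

x_C (drum 2) = 0.898

Drum 1:
Material balance + equilibrium reduce to Σ zᵢ(Kᵢ−1)/(1+ψ₁(Kᵢ−1)) = 0.
Check two-phase: ΣzᵢKᵢ = 1.550 > 1 and Σzᵢ/Kᵢ = 1.200 > 1, so g(0) = 0.550 > 0 and g(1) = -0.200 < 0.
Newton iteration, ψ₁⁰ = 0.56:
  ψ₁ = 0.560: g = 0.1074, g' = -0.623 → ψ₁ = 0.732
  ψ₁ = 0.732: g = -0.0012, g' = -0.650 → ψ₁ = 0.731
Converged at ψ₁ = 0.731.
Drum-1 compositions:
  A: x = 0.194, y = 0.465
  B: x = 0.104, y = 0.230
  C: x = 0.702, y = 0.305
Drum-2 feed = drum-1 liquid: z₂ = (0.1944, 0.1040, 0.7016).
Drum 2:
Newton–Raphson from ψ₂ = 0.51:
  ψ₂ = 0.510: g = 0.0825, g' = -0.479 → ψ₂ = 0.682
  ψ₂ = 0.682: g = 0.0098, g' = -0.376 → ψ₂ = 0.708
  ψ₂ = 0.708: g = 0.0001, g' = -0.365 → ψ₂ = 0.709
Converged at ψ₂ = 0.709.
  A: x = 0.065, y = 0.248
  B: x = 0.037, y = 0.131
  C: x = 0.898, y = 0.621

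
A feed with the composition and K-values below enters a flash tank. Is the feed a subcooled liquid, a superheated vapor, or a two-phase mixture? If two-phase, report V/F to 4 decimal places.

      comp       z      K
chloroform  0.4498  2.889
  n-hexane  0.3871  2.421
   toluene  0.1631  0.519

superheated vapor

ΣzᵢKᵢ = 2.3213; Σzᵢ/Kᵢ = 0.6298.
Since Σzᵢ/Kᵢ < 1 the mixture is above its dew point — single vapor phase.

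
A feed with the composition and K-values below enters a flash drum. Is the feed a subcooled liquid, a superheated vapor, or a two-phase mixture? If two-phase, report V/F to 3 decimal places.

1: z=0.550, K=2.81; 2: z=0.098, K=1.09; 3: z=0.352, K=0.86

superheated vapor

ΣzᵢKᵢ = 1.955; Σzᵢ/Kᵢ = 0.695.
Since Σzᵢ/Kᵢ < 1 the mixture is above its dew point — single vapor phase.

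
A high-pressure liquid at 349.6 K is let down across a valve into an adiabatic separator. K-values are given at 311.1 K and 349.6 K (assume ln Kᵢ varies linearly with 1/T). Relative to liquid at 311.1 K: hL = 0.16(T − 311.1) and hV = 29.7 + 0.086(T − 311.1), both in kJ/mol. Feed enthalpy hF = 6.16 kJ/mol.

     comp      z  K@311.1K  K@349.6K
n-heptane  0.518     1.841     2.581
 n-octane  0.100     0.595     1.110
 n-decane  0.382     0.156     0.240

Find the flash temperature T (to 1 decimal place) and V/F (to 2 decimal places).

T = 316.1 K, V/F = 0.18

Adiabatic flash: solve Rachford–Rice at each trial T, then check hF = ψ·hV(T) + (1−ψ)·hL(T).
  T = 311.1 K: K = (1.841, 0.595, 0.156), RR gives ψ = 0.111, H_out = 3.310 kJ/mol
  T = 349.6 K: K = (2.581, 1.110, 0.240), RR gives ψ = 0.500, H_out = 19.573 kJ/mol
  T = 330.4 K: K = (2.202, 0.828, 0.196), RR gives ψ = 0.341, H_out = 12.741 kJ/mol
  T = 320.8 K: K = (2.020, 0.706, 0.176), RR gives ψ = 0.240, H_out = 8.516 kJ/mol
  T = 316.0 K: K = (1.931, 0.650, 0.166), RR gives ψ = 0.181, H_out = 6.087 kJ/mol
  T = 318.4 K: K = (1.975, 0.677, 0.171), RR gives ψ = 0.211, H_out = 7.333 kJ/mol
Linear interpolation between T = 316.0 (H_out = 6.087) and T = 318.4 (H_out = 7.333) on hF = 6.16 gives T ≈ 316.1 K, at which ψ = 0.18.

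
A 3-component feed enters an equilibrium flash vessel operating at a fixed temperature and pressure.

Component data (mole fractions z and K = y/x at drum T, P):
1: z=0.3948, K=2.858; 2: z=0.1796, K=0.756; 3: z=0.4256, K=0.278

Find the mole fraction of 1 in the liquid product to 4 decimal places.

x_1 = 0.2436

Material balance + equilibrium reduce to Σ zᵢ(Kᵢ−1)/(1+ψ(Kᵢ−1)) = 0.
Check two-phase: ΣzᵢKᵢ = 1.3824 > 1 and Σzᵢ/Kᵢ = 1.9066 > 1, so g(0) = 0.3824 > 0 and g(1) = -0.9066 < 0.
Iterate (Newton) starting at ψ = 0.32:
  ψ = 0.3200: g = 0.01288, g' = -0.9238 → ψ = 0.3339
  ψ = 0.3339: g = 0.00005, g' = -0.9169 → ψ = 0.3340
Converged at ψ = 0.3340.
Compositions from xᵢ = zᵢ/(1+ψ(Kᵢ−1)), yᵢ = Kᵢxᵢ:
  1: x = 0.2436, y = 0.6963
  2: x = 0.1955, y = 0.1478
  3: x = 0.5608, y = 0.1559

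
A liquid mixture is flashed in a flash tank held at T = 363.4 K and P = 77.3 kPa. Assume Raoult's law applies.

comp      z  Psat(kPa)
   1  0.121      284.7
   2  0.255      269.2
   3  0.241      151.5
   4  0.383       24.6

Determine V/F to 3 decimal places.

V/F = 0.684

Raoult's law: Kᵢ = Pᵢˢᵃᵗ/P = Pᵢˢᵃᵗ/77.3.
  K_1 = 284.7/77.3 = 3.68305, K_2 = 269.2/77.3 = 3.48254, K_3 = 151.5/77.3 = 1.95990, K_4 = 24.6/77.3 = 0.31824
Newton iteration, V/F⁰ = 0.5:
  V/F = 0.500: g = 0.1813, g' = -0.983 → V/F = 0.684
Converged at V/F = 0.684.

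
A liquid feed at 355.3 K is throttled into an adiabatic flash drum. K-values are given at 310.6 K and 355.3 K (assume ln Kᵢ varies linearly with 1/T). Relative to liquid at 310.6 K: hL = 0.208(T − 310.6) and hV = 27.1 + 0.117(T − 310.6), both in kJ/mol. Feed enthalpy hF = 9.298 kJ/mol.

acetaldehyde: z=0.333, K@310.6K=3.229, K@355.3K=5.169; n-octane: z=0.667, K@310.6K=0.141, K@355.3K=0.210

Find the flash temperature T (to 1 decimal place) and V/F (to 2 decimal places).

T = 332.4 K, V/F = 0.19

Adiabatic flash: solve Rachford–Rice at each trial T, then check hF = ψ·hV(T) + (1−ψ)·hL(T).
  T = 310.6 K: K = (3.229, 0.141), RR gives ψ = 0.088, H_out = 2.396 kJ/mol
  T = 355.3 K: K = (5.169, 0.210), RR gives ψ = 0.262, H_out = 15.321 kJ/mol
  T = 333.0 K: K = (4.153, 0.174), RR gives ψ = 0.192, H_out = 9.466 kJ/mol
  T = 321.8 K: K = (3.678, 0.157), RR gives ψ = 0.146, H_out = 6.141 kJ/mol
  T = 327.4 K: K = (3.912, 0.166), RR gives ψ = 0.170, H_out = 7.846 kJ/mol
  T = 330.2 K: K = (4.032, 0.170), RR gives ψ = 0.181, H_out = 8.666 kJ/mol
  T = 331.6 K: K = (4.092, 0.172), RR gives ψ = 0.187, H_out = 9.068 kJ/mol
Linear interpolation between T = 331.6 (H_out = 9.068) and T = 333.0 (H_out = 9.466) on hF = 9.298 gives T ≈ 332.4 K, at which ψ = 0.19.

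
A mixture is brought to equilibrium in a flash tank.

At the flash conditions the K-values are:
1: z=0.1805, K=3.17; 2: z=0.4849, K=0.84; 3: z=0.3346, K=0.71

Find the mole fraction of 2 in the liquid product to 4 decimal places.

Material balance + equilibrium reduce to Σ zᵢ(Kᵢ−1)/(1+β(Kᵢ−1)) = 0.
Check two-phase: ΣzᵢKᵢ = 1.2171 > 1 and Σzᵢ/Kᵢ = 1.1055 > 1, so g(0) = 0.2171 > 0 and g(1) = -0.1055 < 0.
Iterate (Newton) starting at β = 0.5:
  β = 0.5000: g = -0.00996, g' = -0.2487 → β = 0.4599
  β = 0.4599: g = 0.00032, g' = -0.2648 → β = 0.4611
Converged at β = 0.4611.
Compositions from xᵢ = zᵢ/(1+β(Kᵢ−1)), yᵢ = Kᵢxᵢ:
  1: x = 0.0902, y = 0.2860
  2: x = 0.5235, y = 0.4398
  3: x = 0.3863, y = 0.2742

x_2 = 0.5235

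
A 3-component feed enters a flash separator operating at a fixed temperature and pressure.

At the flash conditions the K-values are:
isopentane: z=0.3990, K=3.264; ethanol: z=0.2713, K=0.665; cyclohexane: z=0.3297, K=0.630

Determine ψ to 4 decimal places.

ψ = 0.8598

Let ψ = V/F and solve Σ zᵢ(Kᵢ−1)/(1+ψ(Kᵢ−1)) = 0.
Check two-phase: ΣzᵢKᵢ = 1.6905 > 1 and Σzᵢ/Kᵢ = 1.0535 > 1, so g(0) = 0.6905 > 0 and g(1) = -0.0535 < 0.
Iterate (Newton) starting at ψ = 0.5:
  ψ = 0.5000: g = 0.16485, g' = -0.5618 → ψ = 0.7934
  ψ = 0.7934: g = 0.02657, g' = -0.4085 → ψ = 0.8585
  ψ = 0.8585: g = 0.00053, g' = -0.3930 → ψ = 0.8598
Converged at ψ = 0.8598.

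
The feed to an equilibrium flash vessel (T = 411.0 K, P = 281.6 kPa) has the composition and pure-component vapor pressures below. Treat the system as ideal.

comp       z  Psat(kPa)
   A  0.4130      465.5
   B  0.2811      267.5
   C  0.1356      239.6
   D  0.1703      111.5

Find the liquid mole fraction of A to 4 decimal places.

Raoult's law: Kᵢ = Pᵢˢᵃᵗ/P = Pᵢˢᵃᵗ/281.6.
  K_A = 465.5/281.6 = 1.653054, K_B = 267.5/281.6 = 0.949929, K_C = 239.6/281.6 = 0.850852, K_D = 111.5/281.6 = 0.395952
Rachford–Rice: g(V/F) = Σ zᵢ(Kᵢ−1)/(1+V/F(Kᵢ−1)) = 0.
Feasibility: ΣzᵢKᵢ = 1.1325, Σzᵢ/Kᵢ = 1.1352 — both > 1, two phases present.
Newton iteration, V/F⁰ = 0.31:
  V/F = 0.3100: g = 0.06223, g' = -0.2199 → V/F = 0.5930
  V/F = 0.5930: g = -0.00254, g' = -0.2467 → V/F = 0.5826
Converged at V/F = 0.5826.
Compositions from xᵢ = zᵢ/(1+V/F(Kᵢ−1)), yᵢ = Kᵢxᵢ:
  A: x = 0.2992, y = 0.4945
  B: x = 0.2895, y = 0.2750
  C: x = 0.1485, y = 0.1264
  D: x = 0.2628, y = 0.1040

x_A = 0.2992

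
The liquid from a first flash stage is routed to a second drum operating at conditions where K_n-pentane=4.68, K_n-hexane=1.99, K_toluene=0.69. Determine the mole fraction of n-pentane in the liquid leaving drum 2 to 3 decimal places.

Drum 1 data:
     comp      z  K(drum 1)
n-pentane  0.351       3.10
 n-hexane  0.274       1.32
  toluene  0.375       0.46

x_n-pentane (drum 2) = 0.036

Drum 1:
Rachford–Rice: g(ψ₁) = Σ zᵢ(Kᵢ−1)/(1+ψ₁(Kᵢ−1)) = 0.
Check two-phase: ΣzᵢKᵢ = 1.622 > 1 and Σzᵢ/Kᵢ = 1.136 > 1, so g(0) = 0.622 > 0 and g(1) = -0.136 < 0.
Newton–Raphson from ψ₁ = 0.5:
  ψ₁ = 0.500: g = 0.1577, g' = -0.594 → ψ₁ = 0.765
  ψ₁ = 0.765: g = 0.0080, g' = -0.563 → ψ₁ = 0.780
Converged at ψ₁ = 0.780.
Drum-1 compositions:
  n-pentane: x = 0.133, y = 0.413
  n-hexane: x = 0.219, y = 0.289
  toluene: x = 0.648, y = 0.298
Drum-2 feed = drum-1 liquid: z₂ = (0.1331, 0.2193, 0.6476).
Drum 2:
Iterate (Newton) starting at ψ₂ = 0.57:
  ψ₂ = 0.570: g = 0.0531, g' = -0.368 → ψ₂ = 0.714
  ψ₂ = 0.714: g = 0.0043, g' = -0.313 → ψ₂ = 0.728
Converged at ψ₂ = 0.728.
  n-pentane: x = 0.036, y = 0.169
  n-hexane: x = 0.127, y = 0.254
  toluene: x = 0.836, y = 0.577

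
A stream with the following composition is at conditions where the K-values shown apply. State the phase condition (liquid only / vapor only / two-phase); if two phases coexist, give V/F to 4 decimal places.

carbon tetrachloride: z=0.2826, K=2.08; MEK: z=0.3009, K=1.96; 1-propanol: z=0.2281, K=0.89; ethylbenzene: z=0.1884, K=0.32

ΣzᵢKᵢ = 1.4409; Σzᵢ/Kᵢ = 1.1344.
Both exceed 1, so a two-phase solution exists.
Material balance + equilibrium reduce to Σ zᵢ(Kᵢ−1)/(1+ψ(Kᵢ−1)) = 0.
Newton–Raphson from ψ = 0.5:
  ψ = 0.5000: g = 0.17270, g' = -0.4687 → ψ = 0.8685
  ψ = 0.8685: g = -0.02564, g' = -0.6933 → ψ = 0.8315
  ψ = 0.8315: g = -0.00098, g' = -0.6419 → ψ = 0.8300
Converged at ψ = 0.8300.

two-phase, V/F = 0.8300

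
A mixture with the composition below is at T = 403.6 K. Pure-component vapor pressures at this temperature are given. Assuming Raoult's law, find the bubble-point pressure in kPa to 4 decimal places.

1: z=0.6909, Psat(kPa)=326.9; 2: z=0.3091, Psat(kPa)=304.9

Pbub = 320.0998 kPa

At the bubble point ψ → 0, so ΣzᵢKᵢ = 1 with Kᵢ = Pᵢˢᵃᵗ/P ⇒ P = ΣzᵢPᵢˢᵃᵗ.
P = 0.6909·326.9 + 0.3091·304.9 = 320.0998 kPa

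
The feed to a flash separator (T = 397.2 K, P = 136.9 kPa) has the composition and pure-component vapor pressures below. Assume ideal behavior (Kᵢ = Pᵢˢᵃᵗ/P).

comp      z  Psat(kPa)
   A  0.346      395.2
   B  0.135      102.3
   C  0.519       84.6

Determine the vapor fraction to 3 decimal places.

ψ = 0.621

Raoult's law: Kᵢ = Pᵢˢᵃᵗ/P = Pᵢˢᵃᵗ/136.9.
  K_A = 395.2/136.9 = 2.88678, K_B = 102.3/136.9 = 0.74726, K_C = 84.6/136.9 = 0.61797
Iterate (Newton) starting at ψ = 0.68:
  ψ = 0.680: g = -0.0231, g' = -0.387 → ψ = 0.620
  ψ = 0.620: g = 0.0005, g' = -0.404 → ψ = 0.621
Converged at ψ = 0.621.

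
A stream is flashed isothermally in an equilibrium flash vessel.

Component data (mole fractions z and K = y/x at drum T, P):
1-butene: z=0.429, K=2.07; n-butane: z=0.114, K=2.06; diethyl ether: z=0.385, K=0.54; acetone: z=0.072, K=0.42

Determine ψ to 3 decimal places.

ψ = 0.701

Iterate (Newton) starting at ψ = 0.5:
  ψ = 0.500: g = 0.0892, g' = -0.449 → ψ = 0.699
  ψ = 0.699: g = 0.0008, g' = -0.448 → ψ = 0.701
Converged at ψ = 0.701.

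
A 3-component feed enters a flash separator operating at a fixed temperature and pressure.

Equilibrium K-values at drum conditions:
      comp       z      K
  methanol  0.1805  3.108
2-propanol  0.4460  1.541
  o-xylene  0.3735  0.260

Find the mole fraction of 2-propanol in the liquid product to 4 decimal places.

x_2-propanol = 0.3640

Let ψ = V/F and solve Σ zᵢ(Kᵢ−1)/(1+ψ(Kᵢ−1)) = 0.
g(0) = ΣzᵢKᵢ − 1 = 0.3454 and g(1) = 1 − Σzᵢ/Kᵢ = -0.7840, so a root lies in (0, 1).
Newton–Raphson from ψ = 0.64:
  ψ = 0.6400: g = -0.18385, g' = -0.9555 → ψ = 0.4476
  ψ = 0.4476: g = -0.02324, g' = -0.7542 → ψ = 0.4168
  ψ = 0.4168: g = -0.00020, g' = -0.7418 → ψ = 0.4165
Converged at ψ = 0.4165.
Compositions from xᵢ = zᵢ/(1+ψ(Kᵢ−1)), yᵢ = Kᵢxᵢ:
  methanol: x = 0.0961, y = 0.2987
  2-propanol: x = 0.3640, y = 0.5609
  o-xylene: x = 0.5399, y = 0.1404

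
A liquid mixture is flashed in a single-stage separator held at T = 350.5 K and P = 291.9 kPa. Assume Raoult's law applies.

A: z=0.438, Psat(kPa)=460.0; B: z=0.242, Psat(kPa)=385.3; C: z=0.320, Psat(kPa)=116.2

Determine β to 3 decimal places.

Raoult's law: Kᵢ = Pᵢˢᵃᵗ/P = Pᵢˢᵃᵗ/291.9.
  K_A = 460.0/291.9 = 1.57588, K_B = 385.3/291.9 = 1.31997, K_C = 116.2/291.9 = 0.39808
Let β = V/F and solve Σ zᵢ(Kᵢ−1)/(1+β(Kᵢ−1)) = 0.
g(0) = ΣzᵢKᵢ − 1 = 0.137 and g(1) = 1 − Σzᵢ/Kᵢ = -0.265, so a root lies in (0, 1).
Newton–Raphson from β = 0.5:
  β = 0.500: g = -0.0129, g' = -0.343 → β = 0.462
Converged at β = 0.462.

β = 0.462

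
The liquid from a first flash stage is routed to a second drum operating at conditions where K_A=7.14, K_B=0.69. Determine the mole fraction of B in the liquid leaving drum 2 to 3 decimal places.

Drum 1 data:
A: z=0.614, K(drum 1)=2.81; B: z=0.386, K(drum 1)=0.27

Drum 1:
Binary case is linear: z₁(K₁−1)(1+ψ₁(K₂−1)) + z₂(K₂−1)(1+ψ₁(K₁−1)) = 0
⇒ ψ₁ = [z₁(K₁−1)+z₂(K₂−1)] / [−(K₁−1)(K₂−1)] = 0.8296/1.3213 = 0.628
Drum-1 compositions:
  A: x = 0.287, y = 0.808
  B: x = 0.713, y = 0.192
Drum-2 feed = drum-1 liquid: z₂ = (0.2874, 0.7126).
Drum 2:
Newton–Raphson from ψ₂ = 0.5:
  ψ₂ = 0.500: g = 0.1721, g' = -0.750 → ψ₂ = 0.730
  ψ₂ = 0.730: g = 0.0366, g' = -0.475 → ψ₂ = 0.807
  ψ₂ = 0.807: g = 0.0019, g' = -0.428 → ψ₂ = 0.811
Converged at ψ₂ = 0.811.
  A: x = 0.048, y = 0.343
  B: x = 0.952, y = 0.657

x_B (drum 2) = 0.952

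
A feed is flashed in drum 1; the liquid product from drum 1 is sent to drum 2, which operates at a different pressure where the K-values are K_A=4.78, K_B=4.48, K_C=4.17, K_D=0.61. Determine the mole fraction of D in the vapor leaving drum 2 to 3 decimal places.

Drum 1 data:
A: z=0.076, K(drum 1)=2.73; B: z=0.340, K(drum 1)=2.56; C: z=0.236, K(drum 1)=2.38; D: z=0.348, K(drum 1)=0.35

y_D (drum 2) = 0.547

Drum 1:
Material balance + equilibrium reduce to Σ zᵢ(Kᵢ−1)/(1+ψ₁(Kᵢ−1)) = 0.
g(0) = ΣzᵢKᵢ − 1 = 0.761 and g(1) = 1 − Σzᵢ/Kᵢ = -0.254, so a root lies in (0, 1).
Iterate (Newton) starting at ψ₁ = 0.5:
  ψ₁ = 0.500: g = 0.2261, g' = -0.807 → ψ₁ = 0.780
  ψ₁ = 0.780: g = -0.0070, g' = -0.919 → ψ₁ = 0.773
Converged at ψ₁ = 0.773.
Drum-1 compositions:
  A: x = 0.033, y = 0.089
  B: x = 0.154, y = 0.395
  C: x = 0.114, y = 0.272
  D: x = 0.699, y = 0.245
Drum-2 feed = drum-1 liquid: z₂ = (0.0325, 0.1542, 0.1142, 0.6991).
Drum 2:
Rachford–Rice: g(ψ₂) = Σ zᵢ(Kᵢ−1)/(1+ψ₂(Kᵢ−1)) = 0.
Check two-phase: ΣzᵢKᵢ = 1.749 > 1 and Σzᵢ/Kᵢ = 1.215 > 1, so g(0) = 0.749 > 0 and g(1) = -0.215 < 0.
Iterate (Newton) starting at ψ₂ = 0.5:
  ψ₂ = 0.500: g = 0.0397, g' = -0.640 → ψ₂ = 0.562
  ψ₂ = 0.562: g = 0.0018, g' = -0.584 → ψ₂ = 0.565
Converged at ψ₂ = 0.565.
  A: x = 0.010, y = 0.050
  B: x = 0.052, y = 0.233
  C: x = 0.041, y = 0.171
  D: x = 0.897, y = 0.547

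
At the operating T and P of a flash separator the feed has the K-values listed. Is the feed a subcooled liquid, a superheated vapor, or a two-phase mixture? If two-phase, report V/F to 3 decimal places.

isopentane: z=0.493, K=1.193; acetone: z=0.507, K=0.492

ΣzᵢKᵢ = 0.838; Σzᵢ/Kᵢ = 1.444.
Since ΣzᵢKᵢ < 1 the mixture is below its bubble point — single liquid phase.

subcooled liquid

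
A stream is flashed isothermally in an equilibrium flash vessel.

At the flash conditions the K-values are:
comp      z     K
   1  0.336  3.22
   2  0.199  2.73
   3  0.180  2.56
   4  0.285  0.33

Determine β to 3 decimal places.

Material balance + equilibrium reduce to Σ zᵢ(Kᵢ−1)/(1+β(Kᵢ−1)) = 0.
Check two-phase: ΣzᵢKᵢ = 2.180 > 1 and Σzᵢ/Kᵢ = 1.111 > 1, so g(0) = 1.180 > 0 and g(1) = -0.111 < 0.
Newton iteration, β⁰ = 0.5:
  β = 0.500: g = 0.4087, g' = -0.971 → β = 0.921
  β = 0.921: g = -0.0057, g' = -1.214 → β = 0.916
Converged at β = 0.916.

β = 0.916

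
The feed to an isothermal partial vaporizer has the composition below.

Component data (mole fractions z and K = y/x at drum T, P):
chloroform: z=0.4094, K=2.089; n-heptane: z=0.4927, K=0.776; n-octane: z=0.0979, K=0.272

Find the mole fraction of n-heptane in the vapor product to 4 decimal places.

y_n-heptane = 0.4465

Let ψ = V/F and solve Σ zᵢ(Kᵢ−1)/(1+ψ(Kᵢ−1)) = 0.
Check two-phase: ΣzᵢKᵢ = 1.2642 > 1 and Σzᵢ/Kᵢ = 1.1908 > 1, so g(0) = 0.2642 > 0 and g(1) = -0.1908 < 0.
Newton–Raphson from ψ = 0.32:
  ψ = 0.3200: g = 0.11882, g' = -0.3839 → ψ = 0.6295
  ψ = 0.6295: g = 0.00446, g' = -0.3812 → ψ = 0.6412
Converged at ψ = 0.6412.
Compositions from xᵢ = zᵢ/(1+ψ(Kᵢ−1)), yᵢ = Kᵢxᵢ:
  chloroform: x = 0.2411, y = 0.5036
  n-heptane: x = 0.5753, y = 0.4465
  n-octane: x = 0.1836, y = 0.0499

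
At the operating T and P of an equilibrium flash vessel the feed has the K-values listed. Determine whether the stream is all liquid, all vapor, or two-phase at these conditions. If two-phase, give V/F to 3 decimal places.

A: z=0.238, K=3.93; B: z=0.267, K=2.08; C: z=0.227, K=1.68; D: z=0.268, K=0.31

ΣzᵢKᵢ = 1.955; Σzᵢ/Kᵢ = 1.189.
Both exceed 1, so a two-phase solution exists.
Let ψ = V/F and solve Σ zᵢ(Kᵢ−1)/(1+ψ(Kᵢ−1)) = 0.
Iterate (Newton) starting at ψ = 0.43:
  ψ = 0.430: g = 0.3620, g' = -0.866 → ψ = 0.848
  ψ = 0.848: g = 0.0029, g' = -1.037 → ψ = 0.851
Converged at ψ = 0.851.

two-phase, V/F = 0.851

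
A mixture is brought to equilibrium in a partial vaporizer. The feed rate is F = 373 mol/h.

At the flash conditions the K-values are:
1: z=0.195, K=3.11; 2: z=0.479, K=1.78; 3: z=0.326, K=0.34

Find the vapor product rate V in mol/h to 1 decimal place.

V = 265.0 mol/h

Iterate (Newton) starting at β = 0.57:
  β = 0.570: g = 0.1005, g' = -0.684 → β = 0.717
  β = 0.717: g = -0.0051, g' = -0.769 → β = 0.710
Converged at β = 0.710.
Then V = β·F = 0.7104·373 = 265.0 mol/h and L = F − V = 108.0 mol/h.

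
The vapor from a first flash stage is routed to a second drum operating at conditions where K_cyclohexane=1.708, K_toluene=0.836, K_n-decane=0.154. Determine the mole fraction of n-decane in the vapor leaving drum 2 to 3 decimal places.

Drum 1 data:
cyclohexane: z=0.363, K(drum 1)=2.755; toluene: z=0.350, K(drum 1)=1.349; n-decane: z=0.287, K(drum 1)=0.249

Drum 1:
Material balance + equilibrium reduce to Σ zᵢ(Kᵢ−1)/(1+ψ₁(Kᵢ−1)) = 0.
Check two-phase: ΣzᵢKᵢ = 1.544 > 1 and Σzᵢ/Kᵢ = 1.544 > 1, so g(0) = 0.544 > 0 and g(1) = -0.544 < 0.
Iterate (Newton) starting at ψ₁ = 0.64:
  ψ₁ = 0.640: g = -0.0151, g' = -0.877 → ψ₁ = 0.623
Converged at ψ₁ = 0.623.
Drum-1 compositions:
  cyclohexane: x = 0.173, y = 0.478
  toluene: x = 0.288, y = 0.388
  n-decane: x = 0.539, y = 0.134
Drum-2 feed = drum-1 vapor: z₂ = (0.4779, 0.3879, 0.1342).
Drum 2:
Rachford–Rice: g(ψ₂) = Σ zᵢ(Kᵢ−1)/(1+ψ₂(Kᵢ−1)) = 0.
Feasibility: ΣzᵢKᵢ = 1.161, Σzᵢ/Kᵢ = 1.615 — both > 1, two phases present.
Iterate (Newton) starting at ψ₂ = 0.5:
  ψ₂ = 0.500: g = -0.0162, g' = -0.432 → ψ₂ = 0.463
  ψ₂ = 0.463: g = -0.0005, g' = -0.407 → ψ₂ = 0.461
Converged at ψ₂ = 0.461.
  cyclohexane: x = 0.360, y = 0.615
  toluene: x = 0.420, y = 0.351
  n-decane: x = 0.220, y = 0.034

y_n-decane (drum 2) = 0.034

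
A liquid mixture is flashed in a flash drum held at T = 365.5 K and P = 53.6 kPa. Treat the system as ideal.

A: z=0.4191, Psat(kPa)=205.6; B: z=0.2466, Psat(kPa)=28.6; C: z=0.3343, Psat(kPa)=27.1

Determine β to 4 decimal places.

Raoult's law: Kᵢ = Pᵢˢᵃᵗ/P = Pᵢˢᵃᵗ/53.6.
  K_A = 205.6/53.6 = 3.835821, K_B = 28.6/53.6 = 0.533582, K_C = 27.1/53.6 = 0.505597
Rachford–Rice: g(β) = Σ zᵢ(Kᵢ−1)/(1+β(Kᵢ−1)) = 0.
Feasibility: ΣzᵢKᵢ = 1.9082, Σzᵢ/Kᵢ = 1.2326 — both > 1, two phases present.
Newton iteration, β⁰ = 0.5:
  β = 0.5000: g = 0.12198, g' = -0.8119 → β = 0.6502
  β = 0.6502: g = 0.00923, g' = -0.7047 → β = 0.6633
  β = 0.6633: g = 0.00004, g' = -0.6994 → β = 0.6634
Converged at β = 0.6634.

β = 0.6634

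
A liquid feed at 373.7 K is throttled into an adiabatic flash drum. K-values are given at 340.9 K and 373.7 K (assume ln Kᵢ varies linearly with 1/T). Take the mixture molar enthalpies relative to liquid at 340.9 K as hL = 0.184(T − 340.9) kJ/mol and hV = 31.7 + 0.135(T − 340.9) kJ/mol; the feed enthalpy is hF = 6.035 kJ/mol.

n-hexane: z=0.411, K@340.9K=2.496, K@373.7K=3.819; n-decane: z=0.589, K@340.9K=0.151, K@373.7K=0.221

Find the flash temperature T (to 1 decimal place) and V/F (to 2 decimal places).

Adiabatic flash: solve Rachford–Rice at each trial T, then check hF = ψ·hV(T) + (1−ψ)·hL(T).
  T = 340.9 K: K = (2.496, 0.151), RR gives ψ = 0.090, H_out = 2.865 kJ/mol
  T = 373.7 K: K = (3.819, 0.221), RR gives ψ = 0.319, H_out = 15.625 kJ/mol
  T = 357.3 K: K = (3.118, 0.184), RR gives ψ = 0.226, H_out = 9.992 kJ/mol
  T = 349.1 K: K = (2.797, 0.167), RR gives ψ = 0.166, H_out = 6.696 kJ/mol
  T = 345.0 K: K = (2.644, 0.159), RR gives ψ = 0.130, H_out = 4.862 kJ/mol
  T = 347.1 K: K = (2.722, 0.163), RR gives ψ = 0.149, H_out = 5.820 kJ/mol
Linear interpolation between T = 347.1 (H_out = 5.820) and T = 349.1 (H_out = 6.696) on hF = 6.035 gives T ≈ 347.6 K, at which ψ = 0.15.

T = 347.6 K, V/F = 0.15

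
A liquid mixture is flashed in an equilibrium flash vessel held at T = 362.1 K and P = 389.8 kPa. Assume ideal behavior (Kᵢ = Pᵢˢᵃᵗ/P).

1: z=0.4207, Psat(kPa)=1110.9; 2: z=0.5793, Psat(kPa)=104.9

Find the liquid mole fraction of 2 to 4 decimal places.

Raoult's law: Kᵢ = Pᵢˢᵃᵗ/P = Pᵢˢᵃᵗ/389.8.
  K_1 = 1110.9/389.8 = 2.849923, K_2 = 104.9/389.8 = 0.269112
Binary case is linear: z₁(K₁−1)(1+V/F(K₂−1)) + z₂(K₂−1)(1+V/F(K₁−1)) = 0
⇒ V/F = [z₁(K₁−1)+z₂(K₂−1)] / [−(K₁−1)(K₂−1)] = 0.35486/1.35209 = 0.2625
Compositions from xᵢ = zᵢ/(1+V/F(Kᵢ−1)), yᵢ = Kᵢxᵢ:
  1: x = 0.2832, y = 0.8071
  2: x = 0.7168, y = 0.1929

x_2 = 0.7168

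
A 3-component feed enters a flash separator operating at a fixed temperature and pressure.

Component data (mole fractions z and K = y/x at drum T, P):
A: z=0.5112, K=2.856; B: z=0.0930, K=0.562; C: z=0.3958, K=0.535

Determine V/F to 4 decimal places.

V/F = 0.8479

Material balance + equilibrium reduce to Σ zᵢ(Kᵢ−1)/(1+V/F(Kᵢ−1)) = 0.
g(0) = ΣzᵢKᵢ − 1 = 0.7240 and g(1) = 1 − Σzᵢ/Kᵢ = -0.0843, so a root lies in (0, 1).
Newton–Raphson from V/F = 0.5:
  V/F = 0.5000: g = 0.20015, g' = -0.6483 → V/F = 0.8087
  V/F = 0.8087: g = 0.02130, g' = -0.5441 → V/F = 0.8479
Converged at V/F = 0.8479.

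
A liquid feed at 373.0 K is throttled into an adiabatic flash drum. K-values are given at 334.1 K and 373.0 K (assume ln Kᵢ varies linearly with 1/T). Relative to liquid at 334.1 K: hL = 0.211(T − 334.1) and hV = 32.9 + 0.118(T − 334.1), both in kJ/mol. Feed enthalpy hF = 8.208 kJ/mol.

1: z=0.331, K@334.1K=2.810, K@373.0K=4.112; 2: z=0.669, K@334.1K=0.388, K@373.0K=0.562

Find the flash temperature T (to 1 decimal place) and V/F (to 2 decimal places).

T = 339.2 K, V/F = 0.22

Adiabatic flash: solve Rachford–Rice at each trial T, then check hF = ψ·hV(T) + (1−ψ)·hL(T).
  T = 334.1 K: K = (2.810, 0.388), RR gives ψ = 0.171, H_out = 5.634 kJ/mol
  T = 373.0 K: K = (4.112, 0.562), RR gives ψ = 0.541, H_out = 24.042 kJ/mol
  T = 353.6 K: K = (3.437, 0.472), RR gives ψ = 0.352, H_out = 15.066 kJ/mol
  T = 343.9 K: K = (3.118, 0.429), RR gives ψ = 0.264, H_out = 10.518 kJ/mol
  T = 339.0 K: K = (2.962, 0.408), RR gives ψ = 0.219, H_out = 8.126 kJ/mol
  T = 341.4 K: K = (3.038, 0.419), RR gives ψ = 0.241, H_out = 9.309 kJ/mol
Linear interpolation between T = 339.0 (H_out = 8.126) and T = 341.4 (H_out = 9.309) on hF = 8.208 gives T ≈ 339.2 K, at which ψ = 0.22.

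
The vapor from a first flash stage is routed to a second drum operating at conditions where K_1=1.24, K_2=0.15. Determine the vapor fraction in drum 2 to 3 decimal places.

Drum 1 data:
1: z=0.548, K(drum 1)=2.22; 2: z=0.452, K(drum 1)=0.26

V/F (drum 2) = 0.312

Drum 1:
Binary case is linear: z₁(K₁−1)(1+ψ₁(K₂−1)) + z₂(K₂−1)(1+ψ₁(K₁−1)) = 0
⇒ ψ₁ = [z₁(K₁−1)+z₂(K₂−1)] / [−(K₁−1)(K₂−1)] = 0.3341/0.9028 = 0.370
Drum-1 compositions:
  1: x = 0.378, y = 0.838
  2: x = 0.622, y = 0.162
Drum-2 feed = drum-1 vapor: z₂ = (0.8382, 0.1618).
Drum 2:
Binary case is linear: z₁(K₁−1)(1+ψ₂(K₂−1)) + z₂(K₂−1)(1+ψ₂(K₁−1)) = 0
⇒ ψ₂ = [z₁(K₁−1)+z₂(K₂−1)] / [−(K₁−1)(K₂−1)] = 0.0636/0.2040 = 0.312
  1: x = 0.780, y = 0.967
  2: x = 0.220, y = 0.033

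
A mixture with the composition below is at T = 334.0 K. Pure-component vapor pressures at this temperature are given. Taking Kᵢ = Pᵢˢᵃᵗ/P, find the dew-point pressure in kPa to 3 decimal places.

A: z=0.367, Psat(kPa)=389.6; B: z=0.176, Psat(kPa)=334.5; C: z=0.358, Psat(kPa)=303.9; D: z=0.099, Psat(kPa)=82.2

Pdew = 259.703 kPa

At the dew point ψ → 1, so Σzᵢ/Kᵢ = 1 with Kᵢ = Pᵢˢᵃᵗ/P ⇒ 1/P = Σzᵢ/Pᵢˢᵃᵗ.
1/P = 0.367/389.6 + 0.176/334.5 + 0.358/303.9 + 0.099/82.2 = 0.003851 ⇒ P = 259.703 kPa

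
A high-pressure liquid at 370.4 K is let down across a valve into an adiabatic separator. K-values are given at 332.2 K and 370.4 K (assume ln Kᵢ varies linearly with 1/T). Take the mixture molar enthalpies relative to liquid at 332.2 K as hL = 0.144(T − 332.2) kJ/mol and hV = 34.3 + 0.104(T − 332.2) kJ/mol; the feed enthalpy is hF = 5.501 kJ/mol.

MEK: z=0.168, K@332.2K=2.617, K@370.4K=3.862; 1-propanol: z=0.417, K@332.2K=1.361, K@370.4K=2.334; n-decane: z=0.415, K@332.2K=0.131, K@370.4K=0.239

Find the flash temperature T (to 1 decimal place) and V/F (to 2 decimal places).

Adiabatic flash: solve Rachford–Rice at each trial T, then check hF = ψ·hV(T) + (1−ψ)·hL(T).
  T = 332.2 K: K = (2.617, 1.361, 0.131), RR gives ψ = 0.079, H_out = 2.711 kJ/mol
  T = 370.4 K: K = (3.862, 2.334, 0.239), RR gives ψ = 0.519, H_out = 22.515 kJ/mol
  T = 351.3 K: K = (3.213, 1.809, 0.180), RR gives ψ = 0.345, H_out = 14.313 kJ/mol
  T = 341.8 K: K = (2.910, 1.576, 0.154), RR gives ψ = 0.229, H_out = 9.159 kJ/mol
  T = 337.0 K: K = (2.762, 1.466, 0.142), RR gives ψ = 0.159, H_out = 6.117 kJ/mol
  T = 334.6 K: K = (2.689, 1.413, 0.137), RR gives ψ = 0.120, H_out = 4.462 kJ/mol
Linear interpolation between T = 334.6 (H_out = 4.462) and T = 337.0 (H_out = 6.117) on hF = 5.501 gives T ≈ 336.1 K, at which ψ = 0.14.

T = 336.1 K, V/F = 0.14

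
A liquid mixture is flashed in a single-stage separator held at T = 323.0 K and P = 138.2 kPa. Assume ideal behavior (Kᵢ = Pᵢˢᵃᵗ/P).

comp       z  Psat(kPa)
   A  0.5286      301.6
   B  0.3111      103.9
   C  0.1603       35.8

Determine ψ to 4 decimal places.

Raoult's law: Kᵢ = Pᵢˢᵃᵗ/P = Pᵢˢᵃᵗ/138.2.
  K_A = 301.6/138.2 = 2.182344, K_B = 103.9/138.2 = 0.751809, K_C = 35.8/138.2 = 0.259045
Let ψ = V/F and solve Σ zᵢ(Kᵢ−1)/(1+ψ(Kᵢ−1)) = 0.
g(0) = ΣzᵢKᵢ − 1 = 0.4290 and g(1) = 1 − Σzᵢ/Kᵢ = -0.2748, so a root lies in (0, 1).
Iterate (Newton) starting at ψ = 0.5:
  ψ = 0.5000: g = 0.11596, g' = -0.5389 → ψ = 0.7152
  ψ = 0.7152: g = -0.00790, g' = -0.6435 → ψ = 0.7029
  ψ = 0.7029: g = -0.00007, g' = -0.6318 → ψ = 0.7028
Converged at ψ = 0.7028.

ψ = 0.7028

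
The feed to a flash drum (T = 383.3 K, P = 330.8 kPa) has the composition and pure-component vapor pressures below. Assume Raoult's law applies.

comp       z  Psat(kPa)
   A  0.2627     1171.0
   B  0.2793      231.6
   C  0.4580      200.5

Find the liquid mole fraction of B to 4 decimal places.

x_B = 0.3218

Raoult's law: Kᵢ = Pᵢˢᵃᵗ/P = Pᵢˢᵃᵗ/330.8.
  K_A = 1171.0/330.8 = 3.539903, K_B = 231.6/330.8 = 0.700121, K_C = 200.5/330.8 = 0.606106
Newton iteration, ψ⁰ = 0.5:
  ψ = 0.5000: g = -0.02924, g' = -0.4738 → ψ = 0.4383
  ψ = 0.4383: g = 0.00126, g' = -0.5166 → ψ = 0.4407
Converged at ψ = 0.4407.
Compositions from xᵢ = zᵢ/(1+ψ(Kᵢ−1)), yᵢ = Kᵢxᵢ:
  A: x = 0.1239, y = 0.4388
  B: x = 0.3218, y = 0.2253
  C: x = 0.5542, y = 0.3359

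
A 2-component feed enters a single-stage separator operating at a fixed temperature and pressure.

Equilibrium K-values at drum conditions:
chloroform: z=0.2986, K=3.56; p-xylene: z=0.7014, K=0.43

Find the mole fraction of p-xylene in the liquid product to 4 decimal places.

Material balance + equilibrium reduce to Σ zᵢ(Kᵢ−1)/(1+V/F(Kᵢ−1)) = 0.
Feasibility: ΣzᵢKᵢ = 1.3646, Σzᵢ/Kᵢ = 1.7150 — both > 1, two phases present.
Binary case is linear: z₁(K₁−1)(1+V/F(K₂−1)) + z₂(K₂−1)(1+V/F(K₁−1)) = 0
⇒ V/F = [z₁(K₁−1)+z₂(K₂−1)] / [−(K₁−1)(K₂−1)] = 0.36462/1.45920 = 0.2499
Compositions from xᵢ = zᵢ/(1+V/F(Kᵢ−1)), yᵢ = Kᵢxᵢ:
  chloroform: x = 0.1821, y = 0.6483
  p-xylene: x = 0.8179, y = 0.3517

x_p-xylene = 0.8179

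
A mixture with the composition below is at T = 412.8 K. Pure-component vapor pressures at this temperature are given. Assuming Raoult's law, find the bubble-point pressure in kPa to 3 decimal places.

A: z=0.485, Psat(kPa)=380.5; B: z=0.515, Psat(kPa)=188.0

Pbub = 281.363 kPa

At the bubble point ψ → 0, so ΣzᵢKᵢ = 1 with Kᵢ = Pᵢˢᵃᵗ/P ⇒ P = ΣzᵢPᵢˢᵃᵗ.
P = 0.485·380.5 + 0.515·188.0 = 281.363 kPa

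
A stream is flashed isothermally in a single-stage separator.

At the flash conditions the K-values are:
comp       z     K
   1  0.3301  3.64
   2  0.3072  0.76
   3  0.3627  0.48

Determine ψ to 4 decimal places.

Rachford–Rice: g(ψ) = Σ zᵢ(Kᵢ−1)/(1+ψ(Kᵢ−1)) = 0.
Check two-phase: ΣzᵢKᵢ = 1.6091 > 1 and Σzᵢ/Kᵢ = 1.2505 > 1, so g(0) = 0.6091 > 0 and g(1) = -0.2505 < 0.
Newton–Raphson from ψ = 0.37:
  ψ = 0.3700: g = 0.12640, g' = -0.7604 → ψ = 0.5362
  ψ = 0.5362: g = 0.01462, g' = -0.6062 → ψ = 0.5603
  ψ = 0.5603: g = 0.00016, g' = -0.5932 → ψ = 0.5606
Converged at ψ = 0.5606.

ψ = 0.5606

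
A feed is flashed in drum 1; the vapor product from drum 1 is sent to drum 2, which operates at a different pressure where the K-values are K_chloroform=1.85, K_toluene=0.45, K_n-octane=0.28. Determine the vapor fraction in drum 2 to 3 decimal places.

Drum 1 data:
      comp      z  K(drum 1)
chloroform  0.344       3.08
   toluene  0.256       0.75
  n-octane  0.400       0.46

V/F (drum 2) = 0.288

Drum 1:
Newton iteration, ψ₁⁰ = 0.5:
  ψ₁ = 0.500: g = -0.0183, g' = -0.597 → ψ₁ = 0.469
  ψ₁ = 0.469: g = 0.0002, g' = -0.611 → ψ₁ = 0.470
Converged at ψ₁ = 0.470.
Drum-1 compositions:
  chloroform: x = 0.174, y = 0.536
  toluene: x = 0.290, y = 0.218
  n-octane: x = 0.536, y = 0.247
Drum-2 feed = drum-1 vapor: z₂ = (0.5359, 0.2175, 0.2465).
Drum 2:
Let ψ₂ = V/F and solve Σ zᵢ(Kᵢ−1)/(1+ψ₂(Kᵢ−1)) = 0.
Feasibility: ΣzᵢKᵢ = 1.158, Σzᵢ/Kᵢ = 1.654 — both > 1, two phases present.
Newton iteration, ψ₂⁰ = 0.5:
  ψ₂ = 0.500: g = -0.1227, g' = -0.628 → ψ₂ = 0.305
  ψ₂ = 0.305: g = -0.0092, g' = -0.549 → ψ₂ = 0.288
Converged at ψ₂ = 0.288.
  chloroform: x = 0.431, y = 0.797
  toluene: x = 0.258, y = 0.116
  n-octane: x = 0.311, y = 0.087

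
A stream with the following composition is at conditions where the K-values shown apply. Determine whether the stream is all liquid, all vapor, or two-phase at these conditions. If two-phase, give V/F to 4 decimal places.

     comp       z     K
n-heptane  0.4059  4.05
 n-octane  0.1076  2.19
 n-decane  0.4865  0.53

two-phase, V/F = 0.8938

ΣzᵢKᵢ = 2.1374; Σzᵢ/Kᵢ = 1.0673.
Both exceed 1, so a two-phase solution exists.
Material balance + equilibrium reduce to Σ zᵢ(Kᵢ−1)/(1+ψ(Kᵢ−1)) = 0.
Newton–Raphson from ψ = 0.5:
  ψ = 0.5000: g = 0.27168, g' = -0.8358 → ψ = 0.8251
  ψ = 0.8251: g = 0.04318, g' = -0.6309 → ψ = 0.8935
  ψ = 0.8935: g = 0.00019, g' = -0.6273 → ψ = 0.8938
Converged at ψ = 0.8938.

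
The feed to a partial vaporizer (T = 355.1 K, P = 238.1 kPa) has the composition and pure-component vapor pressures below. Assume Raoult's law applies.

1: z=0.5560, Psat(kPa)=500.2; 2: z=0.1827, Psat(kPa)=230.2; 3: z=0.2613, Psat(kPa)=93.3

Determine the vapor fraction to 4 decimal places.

ψ = 0.8173

Raoult's law: Kᵢ = Pᵢˢᵃᵗ/P = Pᵢˢᵃᵗ/238.1.
  K_1 = 500.2/238.1 = 2.100798, K_2 = 230.2/238.1 = 0.966821, K_3 = 93.3/238.1 = 0.391852
Let ψ = V/F and solve Σ zᵢ(Kᵢ−1)/(1+ψ(Kᵢ−1)) = 0.
Check two-phase: ΣzᵢKᵢ = 1.4471 > 1 and Σzᵢ/Kᵢ = 1.1205 > 1, so g(0) = 0.4471 > 0 and g(1) = -0.1205 < 0.
Newton iteration, ψ⁰ = 0.31:
  ψ = 0.3100: g = 0.25437, g' = -0.5215 → ψ = 0.7978
  ψ = 0.7978: g = 0.01098, g' = -0.5558 → ψ = 0.8175
  ψ = 0.8175: g = -0.00013, g' = -0.5691 → ψ = 0.8173
Converged at ψ = 0.8173.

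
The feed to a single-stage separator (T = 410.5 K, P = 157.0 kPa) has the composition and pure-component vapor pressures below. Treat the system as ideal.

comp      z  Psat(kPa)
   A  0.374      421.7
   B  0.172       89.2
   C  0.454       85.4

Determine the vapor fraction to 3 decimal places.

ψ = 0.461

Raoult's law: Kᵢ = Pᵢˢᵃᵗ/P = Pᵢˢᵃᵗ/157.0.
  K_A = 421.7/157.0 = 2.68599, K_B = 89.2/157.0 = 0.56815, K_C = 85.4/157.0 = 0.54395
Material balance + equilibrium reduce to Σ zᵢ(Kᵢ−1)/(1+ψ(Kᵢ−1)) = 0.
Feasibility: ΣzᵢKᵢ = 1.349, Σzᵢ/Kᵢ = 1.277 — both > 1, two phases present.
Iterate (Newton) starting at ψ = 0.34:
  ψ = 0.340: g = 0.0687, g' = -0.606 → ψ = 0.453
  ψ = 0.453: g = 0.0040, g' = -0.541 → ψ = 0.461
Converged at ψ = 0.461.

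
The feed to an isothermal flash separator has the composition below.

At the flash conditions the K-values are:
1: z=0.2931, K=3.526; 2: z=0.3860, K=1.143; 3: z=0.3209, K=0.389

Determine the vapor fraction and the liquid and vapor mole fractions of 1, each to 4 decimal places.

ψ = 0.6591, x_1 = 0.1100, y_1 = 0.3878

Material balance + equilibrium reduce to Σ zᵢ(Kᵢ−1)/(1+ψ(Kᵢ−1)) = 0.
Feasibility: ΣzᵢKᵢ = 1.5995, Σzᵢ/Kᵢ = 1.2458 — both > 1, two phases present.
Iterate (Newton) starting at ψ = 0.5:
  ψ = 0.5000: g = 0.09636, g' = -0.6204 → ψ = 0.6553
  ψ = 0.6553: g = 0.00230, g' = -0.6051 → ψ = 0.6591
Converged at ψ = 0.6591.
Compositions from xᵢ = zᵢ/(1+ψ(Kᵢ−1)), yᵢ = Kᵢxᵢ:
  1: x = 0.1100, y = 0.3878
  2: x = 0.3528, y = 0.4032
  3: x = 0.5373, y = 0.2090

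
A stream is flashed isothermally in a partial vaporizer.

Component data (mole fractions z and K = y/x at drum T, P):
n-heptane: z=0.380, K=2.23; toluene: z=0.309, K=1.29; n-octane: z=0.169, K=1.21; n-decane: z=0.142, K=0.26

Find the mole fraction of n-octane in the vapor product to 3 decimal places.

Rachford–Rice: g(V/F) = Σ zᵢ(Kᵢ−1)/(1+V/F(Kᵢ−1)) = 0.
Check two-phase: ΣzᵢKᵢ = 1.487 > 1 and Σzᵢ/Kᵢ = 1.096 > 1, so g(0) = 0.487 > 0 and g(1) = -0.096 < 0.
Newton iteration, V/F⁰ = 0.5:
  V/F = 0.500: g = 0.2330, g' = -0.442 → V/F = 1.000
  V/F = 1.000: g = -0.0958, g' = -1.287 → V/F = 0.926
  V/F = 0.926: g = -0.0146, g' = -0.930 → V/F = 0.910
  V/F = 0.910: g = -0.0004, g' = -0.878 → V/F = 0.909
Converged at V/F = 0.909.
Compositions from xᵢ = zᵢ/(1+V/F(Kᵢ−1)), yᵢ = Kᵢxᵢ:
  n-heptane: x = 0.179, y = 0.400
  toluene: x = 0.245, y = 0.315
  n-octane: x = 0.142, y = 0.172
  n-decane: x = 0.434, y = 0.113

y_n-octane = 0.172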